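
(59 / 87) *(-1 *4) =-236 / 87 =-2.71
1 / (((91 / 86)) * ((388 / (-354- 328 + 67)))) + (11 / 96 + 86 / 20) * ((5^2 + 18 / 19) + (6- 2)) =10522221797 / 80502240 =130.71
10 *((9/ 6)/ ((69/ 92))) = 20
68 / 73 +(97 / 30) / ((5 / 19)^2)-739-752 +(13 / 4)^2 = -627573697 / 438000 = -1432.82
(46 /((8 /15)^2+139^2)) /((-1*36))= -575 /8694578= -0.00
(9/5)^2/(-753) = -27/6275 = -0.00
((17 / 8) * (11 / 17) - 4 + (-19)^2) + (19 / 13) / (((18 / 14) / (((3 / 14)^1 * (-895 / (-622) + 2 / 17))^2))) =14590525504925 / 40698649264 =358.50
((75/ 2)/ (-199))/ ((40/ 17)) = -255/ 3184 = -0.08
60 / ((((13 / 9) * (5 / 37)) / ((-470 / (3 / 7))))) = -4382280 / 13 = -337098.46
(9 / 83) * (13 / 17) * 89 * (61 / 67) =635193 / 94537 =6.72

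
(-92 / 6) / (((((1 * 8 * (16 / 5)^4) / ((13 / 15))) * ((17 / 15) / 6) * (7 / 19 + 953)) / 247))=-877004375 / 40362049536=-0.02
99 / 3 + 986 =1019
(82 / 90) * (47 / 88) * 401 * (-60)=-772727 / 66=-11707.98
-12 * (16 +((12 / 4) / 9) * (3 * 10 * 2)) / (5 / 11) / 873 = -528 / 485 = -1.09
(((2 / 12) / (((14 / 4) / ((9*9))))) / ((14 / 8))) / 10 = 54 / 245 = 0.22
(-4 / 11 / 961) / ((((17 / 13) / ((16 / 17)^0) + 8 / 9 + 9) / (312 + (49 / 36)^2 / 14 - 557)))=8251061 / 997056720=0.01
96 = 96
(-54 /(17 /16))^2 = 746496 /289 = 2583.03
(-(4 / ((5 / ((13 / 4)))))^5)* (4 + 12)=-5940688 / 3125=-1901.02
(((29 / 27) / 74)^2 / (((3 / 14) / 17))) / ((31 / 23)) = 2301817 / 185628186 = 0.01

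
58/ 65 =0.89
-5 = -5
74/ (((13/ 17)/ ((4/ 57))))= 5032/ 741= 6.79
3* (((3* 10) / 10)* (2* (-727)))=-13086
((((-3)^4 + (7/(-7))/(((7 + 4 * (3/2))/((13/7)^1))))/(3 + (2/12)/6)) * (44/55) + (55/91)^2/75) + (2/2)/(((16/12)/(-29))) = -20636281/54157740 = -0.38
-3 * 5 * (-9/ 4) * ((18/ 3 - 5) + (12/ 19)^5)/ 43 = 367865685/ 425889028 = 0.86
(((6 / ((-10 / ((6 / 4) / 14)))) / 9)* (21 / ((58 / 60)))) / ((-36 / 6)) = 3 / 116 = 0.03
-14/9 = -1.56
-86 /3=-28.67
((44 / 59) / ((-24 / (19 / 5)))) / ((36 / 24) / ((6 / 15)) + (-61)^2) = -418 / 13185615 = -0.00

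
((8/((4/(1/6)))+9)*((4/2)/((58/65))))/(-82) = -910/3567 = -0.26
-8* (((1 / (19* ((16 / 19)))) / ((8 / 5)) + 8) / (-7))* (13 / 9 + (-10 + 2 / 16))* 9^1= -89229 / 128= -697.10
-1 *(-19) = 19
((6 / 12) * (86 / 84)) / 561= 43 / 47124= 0.00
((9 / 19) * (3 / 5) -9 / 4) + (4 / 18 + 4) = 7717 / 3420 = 2.26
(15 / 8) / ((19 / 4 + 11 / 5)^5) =6000000 / 51888844699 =0.00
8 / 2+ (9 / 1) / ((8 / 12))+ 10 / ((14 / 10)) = 345 / 14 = 24.64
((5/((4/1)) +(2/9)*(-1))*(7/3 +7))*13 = 3367/27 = 124.70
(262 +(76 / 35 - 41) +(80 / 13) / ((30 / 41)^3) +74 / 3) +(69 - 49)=17416849 / 61425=283.55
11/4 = 2.75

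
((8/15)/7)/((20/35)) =2/15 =0.13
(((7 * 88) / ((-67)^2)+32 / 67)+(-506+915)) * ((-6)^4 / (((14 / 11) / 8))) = 104853507264 / 31423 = 3336839.49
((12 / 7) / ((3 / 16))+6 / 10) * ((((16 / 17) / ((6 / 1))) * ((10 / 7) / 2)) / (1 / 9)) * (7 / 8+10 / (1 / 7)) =82863 / 119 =696.33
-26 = -26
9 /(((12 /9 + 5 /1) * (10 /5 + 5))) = 27 /133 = 0.20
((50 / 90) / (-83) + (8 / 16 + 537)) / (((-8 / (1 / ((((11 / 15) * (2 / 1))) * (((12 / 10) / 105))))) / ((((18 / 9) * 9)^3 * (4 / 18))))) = -18971229375 / 3652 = -5194750.65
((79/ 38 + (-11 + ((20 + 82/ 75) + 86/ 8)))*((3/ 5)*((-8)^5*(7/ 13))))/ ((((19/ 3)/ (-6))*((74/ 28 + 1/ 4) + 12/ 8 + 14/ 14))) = 42629.84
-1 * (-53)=53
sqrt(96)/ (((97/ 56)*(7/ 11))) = 8.89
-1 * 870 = -870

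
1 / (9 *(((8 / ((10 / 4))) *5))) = 1 / 144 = 0.01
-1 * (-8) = 8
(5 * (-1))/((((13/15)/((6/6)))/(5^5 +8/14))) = -126225/7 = -18032.14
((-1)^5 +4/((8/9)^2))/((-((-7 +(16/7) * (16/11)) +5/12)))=15015/12044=1.25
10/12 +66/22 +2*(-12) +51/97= -11431/582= -19.64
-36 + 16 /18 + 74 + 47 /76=27023 /684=39.51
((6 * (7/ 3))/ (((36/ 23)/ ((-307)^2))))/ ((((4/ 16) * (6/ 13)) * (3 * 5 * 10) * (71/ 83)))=16372842031/ 287550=56939.11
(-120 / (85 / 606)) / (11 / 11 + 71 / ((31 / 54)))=-450864 / 65705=-6.86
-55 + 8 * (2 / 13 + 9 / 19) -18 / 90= -61972 / 1235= -50.18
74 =74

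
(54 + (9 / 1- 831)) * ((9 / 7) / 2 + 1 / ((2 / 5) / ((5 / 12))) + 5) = -35936 / 7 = -5133.71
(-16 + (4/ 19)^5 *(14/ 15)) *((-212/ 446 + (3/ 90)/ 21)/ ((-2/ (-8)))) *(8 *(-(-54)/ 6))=33306491716352/ 15257331075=2182.98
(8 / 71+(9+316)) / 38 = 23083 / 2698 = 8.56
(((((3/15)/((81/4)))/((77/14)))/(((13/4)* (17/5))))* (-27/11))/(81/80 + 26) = -2560/173361903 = -0.00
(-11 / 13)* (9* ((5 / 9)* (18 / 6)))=-165 / 13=-12.69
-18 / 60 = -0.30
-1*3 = -3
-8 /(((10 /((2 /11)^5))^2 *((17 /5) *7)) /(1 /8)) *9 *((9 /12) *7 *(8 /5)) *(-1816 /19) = 25104384 /209444703653075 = 0.00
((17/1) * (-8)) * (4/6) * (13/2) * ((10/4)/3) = -4420/9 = -491.11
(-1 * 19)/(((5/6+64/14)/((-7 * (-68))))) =-379848/227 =-1673.34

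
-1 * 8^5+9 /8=-262135 /8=-32766.88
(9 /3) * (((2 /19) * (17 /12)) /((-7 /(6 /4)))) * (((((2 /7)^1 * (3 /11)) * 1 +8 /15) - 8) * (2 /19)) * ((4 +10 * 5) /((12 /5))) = 652851 /389158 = 1.68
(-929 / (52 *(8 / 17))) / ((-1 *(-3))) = -15793 / 1248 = -12.65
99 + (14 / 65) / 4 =12877 / 130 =99.05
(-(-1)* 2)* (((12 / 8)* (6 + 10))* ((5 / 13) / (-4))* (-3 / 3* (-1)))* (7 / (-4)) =105 / 13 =8.08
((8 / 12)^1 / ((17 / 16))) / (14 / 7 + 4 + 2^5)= 16 / 969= 0.02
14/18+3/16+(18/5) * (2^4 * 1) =42167/720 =58.57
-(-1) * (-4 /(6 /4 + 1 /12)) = -48 /19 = -2.53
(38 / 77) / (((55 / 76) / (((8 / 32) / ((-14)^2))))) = 361 / 415030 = 0.00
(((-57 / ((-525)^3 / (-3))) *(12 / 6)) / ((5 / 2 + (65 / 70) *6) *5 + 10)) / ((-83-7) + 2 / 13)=247 / 472834687500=0.00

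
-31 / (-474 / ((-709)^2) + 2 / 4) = -31166222 / 501733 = -62.12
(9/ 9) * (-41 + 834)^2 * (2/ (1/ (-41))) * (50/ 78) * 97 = -9618971050/ 3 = -3206323683.33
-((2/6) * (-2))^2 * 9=-4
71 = 71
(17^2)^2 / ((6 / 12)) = 167042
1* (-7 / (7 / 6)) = -6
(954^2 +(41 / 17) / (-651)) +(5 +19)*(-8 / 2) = 10071191299 / 11067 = 910020.00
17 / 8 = 2.12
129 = 129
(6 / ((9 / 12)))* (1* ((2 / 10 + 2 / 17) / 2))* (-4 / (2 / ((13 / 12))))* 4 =-936 / 85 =-11.01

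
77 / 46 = 1.67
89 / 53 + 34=1891 / 53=35.68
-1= -1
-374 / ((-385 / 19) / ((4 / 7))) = 2584 / 245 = 10.55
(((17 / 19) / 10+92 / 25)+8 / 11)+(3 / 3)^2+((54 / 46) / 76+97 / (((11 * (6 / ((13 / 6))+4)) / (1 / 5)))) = 5.77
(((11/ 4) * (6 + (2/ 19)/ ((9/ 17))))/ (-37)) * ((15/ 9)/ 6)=-14575/ 113886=-0.13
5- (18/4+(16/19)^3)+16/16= 12385/13718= 0.90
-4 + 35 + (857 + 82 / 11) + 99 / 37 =365539 / 407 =898.13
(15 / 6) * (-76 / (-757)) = 190 / 757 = 0.25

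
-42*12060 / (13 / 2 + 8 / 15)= -72017.06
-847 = -847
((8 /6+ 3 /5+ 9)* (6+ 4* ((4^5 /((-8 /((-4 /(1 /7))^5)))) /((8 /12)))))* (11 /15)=105975479931.20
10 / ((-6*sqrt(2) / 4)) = -10*sqrt(2) / 3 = -4.71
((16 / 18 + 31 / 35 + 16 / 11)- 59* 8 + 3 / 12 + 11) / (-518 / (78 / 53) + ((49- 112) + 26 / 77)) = 1.10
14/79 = 0.18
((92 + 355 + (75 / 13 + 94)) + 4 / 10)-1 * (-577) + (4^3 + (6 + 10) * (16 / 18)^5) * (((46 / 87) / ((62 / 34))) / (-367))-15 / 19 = 81083194202430994 / 72181601821485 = 1123.32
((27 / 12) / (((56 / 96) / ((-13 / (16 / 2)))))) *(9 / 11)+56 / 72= -24119 / 5544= -4.35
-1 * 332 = -332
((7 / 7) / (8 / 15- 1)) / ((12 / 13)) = -65 / 28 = -2.32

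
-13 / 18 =-0.72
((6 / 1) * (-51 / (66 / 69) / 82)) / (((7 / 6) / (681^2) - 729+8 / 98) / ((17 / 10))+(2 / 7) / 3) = 4078305422541 / 448126383393854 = 0.01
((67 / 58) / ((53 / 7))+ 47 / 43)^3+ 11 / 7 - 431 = -6911098500172046533 / 16166462389927976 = -427.50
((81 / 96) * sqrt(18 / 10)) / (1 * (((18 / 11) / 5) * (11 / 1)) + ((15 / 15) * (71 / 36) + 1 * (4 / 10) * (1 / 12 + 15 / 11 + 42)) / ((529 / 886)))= 4242051 * sqrt(5) / 301742416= 0.03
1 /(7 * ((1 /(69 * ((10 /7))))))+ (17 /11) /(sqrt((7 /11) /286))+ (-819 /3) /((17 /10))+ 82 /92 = -5579687 /38318+ 17 * sqrt(182) /7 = -112.85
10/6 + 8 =29/3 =9.67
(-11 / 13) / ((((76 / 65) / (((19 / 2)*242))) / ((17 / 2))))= -113135 / 8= -14141.88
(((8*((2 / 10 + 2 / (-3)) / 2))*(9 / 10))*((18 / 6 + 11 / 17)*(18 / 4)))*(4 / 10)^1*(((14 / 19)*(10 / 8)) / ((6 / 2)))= -3.39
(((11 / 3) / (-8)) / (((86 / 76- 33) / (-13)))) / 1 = -2717 / 14532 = -0.19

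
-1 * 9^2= -81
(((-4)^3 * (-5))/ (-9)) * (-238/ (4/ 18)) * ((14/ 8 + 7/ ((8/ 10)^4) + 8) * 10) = 20441225/ 2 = 10220612.50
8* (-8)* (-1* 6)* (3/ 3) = 384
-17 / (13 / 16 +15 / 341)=-92752 / 4673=-19.85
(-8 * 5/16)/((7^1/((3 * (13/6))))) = -2.32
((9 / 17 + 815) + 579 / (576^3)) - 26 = 854994717905 / 1082916864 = 789.53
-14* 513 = -7182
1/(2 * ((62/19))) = 19/124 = 0.15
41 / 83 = 0.49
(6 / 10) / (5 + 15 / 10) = 6 / 65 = 0.09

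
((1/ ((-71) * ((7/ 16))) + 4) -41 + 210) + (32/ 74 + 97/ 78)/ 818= 202944105809/ 1173291756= 172.97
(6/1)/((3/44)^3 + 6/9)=9.00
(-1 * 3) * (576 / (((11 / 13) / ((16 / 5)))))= -359424 / 55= -6534.98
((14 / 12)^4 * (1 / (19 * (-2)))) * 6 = -2401 / 8208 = -0.29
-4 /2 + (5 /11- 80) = -897 /11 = -81.55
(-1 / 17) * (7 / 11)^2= -0.02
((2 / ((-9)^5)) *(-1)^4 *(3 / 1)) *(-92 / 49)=184 / 964467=0.00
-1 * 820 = -820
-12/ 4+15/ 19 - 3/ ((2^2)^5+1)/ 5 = -215307/ 97375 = -2.21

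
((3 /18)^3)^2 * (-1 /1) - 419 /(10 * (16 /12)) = -7330829 /233280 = -31.43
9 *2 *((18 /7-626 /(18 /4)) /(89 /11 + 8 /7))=-189244 /711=-266.17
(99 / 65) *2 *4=792 / 65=12.18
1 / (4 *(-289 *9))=-1 / 10404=-0.00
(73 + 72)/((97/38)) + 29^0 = 5607/97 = 57.80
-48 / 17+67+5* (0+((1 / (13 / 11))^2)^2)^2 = 908182721496 / 13867422257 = 65.49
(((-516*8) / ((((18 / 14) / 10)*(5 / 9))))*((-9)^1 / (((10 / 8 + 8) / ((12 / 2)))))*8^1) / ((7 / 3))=42799104 / 37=1156732.54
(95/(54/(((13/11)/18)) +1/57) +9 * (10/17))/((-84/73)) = -4.70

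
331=331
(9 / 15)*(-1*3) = -9 / 5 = -1.80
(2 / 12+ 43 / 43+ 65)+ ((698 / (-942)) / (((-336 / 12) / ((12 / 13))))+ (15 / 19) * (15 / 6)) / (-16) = 1721015095 / 26059488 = 66.04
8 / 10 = 4 / 5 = 0.80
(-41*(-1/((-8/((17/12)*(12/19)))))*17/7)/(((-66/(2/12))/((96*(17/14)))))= 201433/61446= 3.28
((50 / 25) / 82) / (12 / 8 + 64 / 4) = 2 / 1435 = 0.00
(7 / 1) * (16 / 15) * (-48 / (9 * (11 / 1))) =-1792 / 495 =-3.62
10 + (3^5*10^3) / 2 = 121510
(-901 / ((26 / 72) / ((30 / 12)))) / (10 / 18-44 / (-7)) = -5108670 / 5603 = -911.77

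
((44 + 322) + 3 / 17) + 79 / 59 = 368618 / 1003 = 367.52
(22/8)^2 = 121/16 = 7.56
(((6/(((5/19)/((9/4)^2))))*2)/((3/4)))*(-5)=-1539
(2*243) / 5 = 486 / 5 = 97.20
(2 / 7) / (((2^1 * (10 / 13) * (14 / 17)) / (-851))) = -188071 / 980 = -191.91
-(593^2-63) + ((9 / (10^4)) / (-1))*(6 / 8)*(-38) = -7031719487 / 20000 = -351585.97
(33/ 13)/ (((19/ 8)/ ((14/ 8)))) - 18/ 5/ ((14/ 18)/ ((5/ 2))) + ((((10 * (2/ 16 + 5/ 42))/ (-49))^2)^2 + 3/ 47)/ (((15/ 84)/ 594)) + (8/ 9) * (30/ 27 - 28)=53174575051669572337/ 297494028626951520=178.74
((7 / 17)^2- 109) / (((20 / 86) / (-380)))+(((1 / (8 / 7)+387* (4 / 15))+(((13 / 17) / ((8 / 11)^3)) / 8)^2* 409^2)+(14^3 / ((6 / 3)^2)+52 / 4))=188961.35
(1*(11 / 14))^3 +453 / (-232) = -29195 / 19894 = -1.47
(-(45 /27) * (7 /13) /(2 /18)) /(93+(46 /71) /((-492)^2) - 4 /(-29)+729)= -26166513240 /2663450291983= -0.01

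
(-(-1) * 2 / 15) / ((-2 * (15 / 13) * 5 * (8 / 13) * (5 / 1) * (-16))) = 0.00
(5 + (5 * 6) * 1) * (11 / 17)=385 / 17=22.65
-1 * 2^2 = -4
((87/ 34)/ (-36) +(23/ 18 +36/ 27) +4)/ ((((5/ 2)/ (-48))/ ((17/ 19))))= -112.35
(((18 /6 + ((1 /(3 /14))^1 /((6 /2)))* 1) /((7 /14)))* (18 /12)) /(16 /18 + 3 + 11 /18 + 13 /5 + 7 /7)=410 /243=1.69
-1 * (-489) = 489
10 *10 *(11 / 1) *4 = 4400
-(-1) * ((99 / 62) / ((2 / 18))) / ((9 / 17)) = 1683 / 62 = 27.15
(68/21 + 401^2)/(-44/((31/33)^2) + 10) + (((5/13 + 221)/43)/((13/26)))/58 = -52605465285391/13040549886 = -4033.99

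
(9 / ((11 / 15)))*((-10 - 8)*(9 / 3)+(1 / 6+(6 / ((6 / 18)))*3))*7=315 / 22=14.32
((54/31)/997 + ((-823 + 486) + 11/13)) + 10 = -131044978/401791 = -326.15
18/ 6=3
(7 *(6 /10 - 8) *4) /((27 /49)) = -50764 /135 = -376.03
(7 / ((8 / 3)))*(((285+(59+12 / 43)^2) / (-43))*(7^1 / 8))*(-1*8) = 1623.41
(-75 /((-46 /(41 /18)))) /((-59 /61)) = -62525 /16284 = -3.84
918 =918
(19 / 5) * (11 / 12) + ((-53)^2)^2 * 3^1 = 1420286789 / 60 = 23671446.48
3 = 3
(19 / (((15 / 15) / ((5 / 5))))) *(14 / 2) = 133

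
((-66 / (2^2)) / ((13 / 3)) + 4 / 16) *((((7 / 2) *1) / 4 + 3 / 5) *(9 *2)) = -19647 / 208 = -94.46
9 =9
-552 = -552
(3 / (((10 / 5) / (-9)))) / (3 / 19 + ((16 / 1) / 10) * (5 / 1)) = -513 / 310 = -1.65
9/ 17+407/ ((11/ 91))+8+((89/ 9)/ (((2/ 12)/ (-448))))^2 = 108105310568/ 153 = 706570657.31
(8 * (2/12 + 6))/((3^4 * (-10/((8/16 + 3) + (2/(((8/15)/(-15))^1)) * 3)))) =24457/2430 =10.06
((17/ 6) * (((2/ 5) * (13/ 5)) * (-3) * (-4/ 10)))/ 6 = 221/ 375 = 0.59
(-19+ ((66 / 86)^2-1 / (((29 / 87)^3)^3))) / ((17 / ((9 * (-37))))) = 12130493697 / 31433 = 385915.87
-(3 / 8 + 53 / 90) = -347 / 360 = -0.96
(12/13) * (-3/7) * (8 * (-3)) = 864/91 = 9.49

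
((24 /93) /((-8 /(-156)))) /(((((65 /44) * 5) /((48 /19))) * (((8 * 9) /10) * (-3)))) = -704 /8835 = -0.08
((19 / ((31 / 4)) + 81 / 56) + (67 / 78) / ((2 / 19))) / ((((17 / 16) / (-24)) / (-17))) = 4630.39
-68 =-68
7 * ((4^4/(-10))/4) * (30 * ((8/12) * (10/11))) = -8960/11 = -814.55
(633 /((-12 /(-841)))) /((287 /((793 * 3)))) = 422155929 /1148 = 367731.65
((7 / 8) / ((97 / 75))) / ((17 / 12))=1575 / 3298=0.48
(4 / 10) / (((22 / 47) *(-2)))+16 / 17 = 961 / 1870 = 0.51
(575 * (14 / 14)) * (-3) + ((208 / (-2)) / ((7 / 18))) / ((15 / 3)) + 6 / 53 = -3298881 / 1855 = -1778.37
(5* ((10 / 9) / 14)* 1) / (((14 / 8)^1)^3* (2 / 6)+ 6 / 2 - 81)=-1600 / 307293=-0.01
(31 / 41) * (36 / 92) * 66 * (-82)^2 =3019896 / 23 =131299.83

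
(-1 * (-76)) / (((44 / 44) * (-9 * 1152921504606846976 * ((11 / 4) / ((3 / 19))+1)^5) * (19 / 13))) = -27 / 11414524063389119217139712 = -0.00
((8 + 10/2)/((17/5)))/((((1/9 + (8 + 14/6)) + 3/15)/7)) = 20475/8143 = 2.51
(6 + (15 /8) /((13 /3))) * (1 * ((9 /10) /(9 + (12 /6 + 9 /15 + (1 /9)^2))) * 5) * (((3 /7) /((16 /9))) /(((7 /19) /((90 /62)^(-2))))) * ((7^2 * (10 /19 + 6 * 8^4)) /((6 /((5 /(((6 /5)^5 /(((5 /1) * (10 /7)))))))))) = 3908970432109375 /1752977408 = 2229903.49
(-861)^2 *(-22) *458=-7469550396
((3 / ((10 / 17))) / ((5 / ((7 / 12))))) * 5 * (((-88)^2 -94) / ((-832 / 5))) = -455175 / 3328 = -136.77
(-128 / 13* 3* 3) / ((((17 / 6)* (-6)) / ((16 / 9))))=2048 / 221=9.27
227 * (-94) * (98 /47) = -44492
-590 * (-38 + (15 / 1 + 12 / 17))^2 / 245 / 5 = -16949638 / 70805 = -239.38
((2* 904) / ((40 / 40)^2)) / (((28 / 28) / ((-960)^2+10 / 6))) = 4998767440 / 3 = 1666255813.33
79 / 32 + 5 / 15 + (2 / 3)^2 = 935 / 288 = 3.25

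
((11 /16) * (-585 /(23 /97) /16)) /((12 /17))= -3537105 /23552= -150.18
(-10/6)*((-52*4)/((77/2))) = 2080/231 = 9.00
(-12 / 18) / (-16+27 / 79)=158 / 3711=0.04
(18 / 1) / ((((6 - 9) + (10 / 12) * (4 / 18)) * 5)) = -243 / 190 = -1.28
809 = 809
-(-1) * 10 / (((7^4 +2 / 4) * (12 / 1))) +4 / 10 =28843 / 72045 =0.40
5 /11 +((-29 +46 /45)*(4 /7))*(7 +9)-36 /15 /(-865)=-765309949 /2997225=-255.34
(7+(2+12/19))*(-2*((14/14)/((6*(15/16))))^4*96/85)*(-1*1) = 15990784/735834375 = 0.02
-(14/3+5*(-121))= 600.33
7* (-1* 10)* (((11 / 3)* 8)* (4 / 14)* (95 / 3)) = -167200 / 9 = -18577.78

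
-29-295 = -324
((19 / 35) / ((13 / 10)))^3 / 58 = 27436 / 21853559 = 0.00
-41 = -41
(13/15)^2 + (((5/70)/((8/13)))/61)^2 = 7888319881/10502150400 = 0.75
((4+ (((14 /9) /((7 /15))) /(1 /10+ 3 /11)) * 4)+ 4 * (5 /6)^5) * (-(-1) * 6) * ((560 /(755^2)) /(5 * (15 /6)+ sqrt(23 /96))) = 7387835840 /378030068739- 369391792 * sqrt(138) /5670451031085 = 0.02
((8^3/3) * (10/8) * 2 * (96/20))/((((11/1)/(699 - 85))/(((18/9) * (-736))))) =-1850998784/11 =-168272616.73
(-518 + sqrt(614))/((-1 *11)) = 518/11 - sqrt(614)/11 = 44.84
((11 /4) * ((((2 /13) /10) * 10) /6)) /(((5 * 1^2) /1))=11 /780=0.01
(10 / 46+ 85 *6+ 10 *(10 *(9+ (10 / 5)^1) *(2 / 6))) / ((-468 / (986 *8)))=-119315860 / 8073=-14779.62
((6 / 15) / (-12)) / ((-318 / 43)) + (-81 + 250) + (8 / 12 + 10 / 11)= 17900693 / 104940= 170.58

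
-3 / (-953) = 3 / 953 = 0.00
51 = 51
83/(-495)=-83/495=-0.17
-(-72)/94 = 36/47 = 0.77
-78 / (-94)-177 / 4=-8163 / 188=-43.42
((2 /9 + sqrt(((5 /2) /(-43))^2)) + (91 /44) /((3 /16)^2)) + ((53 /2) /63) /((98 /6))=86345150 /1460151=59.13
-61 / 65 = -0.94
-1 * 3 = -3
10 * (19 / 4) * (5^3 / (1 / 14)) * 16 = 1330000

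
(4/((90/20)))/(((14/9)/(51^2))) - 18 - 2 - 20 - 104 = 9396/7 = 1342.29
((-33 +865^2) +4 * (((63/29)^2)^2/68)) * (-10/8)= -44980547570725/48095108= -935241.64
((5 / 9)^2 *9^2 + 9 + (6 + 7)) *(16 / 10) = 376 / 5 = 75.20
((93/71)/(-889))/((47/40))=-3720/2966593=-0.00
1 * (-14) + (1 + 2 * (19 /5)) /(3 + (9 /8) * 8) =-13.28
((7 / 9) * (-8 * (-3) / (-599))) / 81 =-56 / 145557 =-0.00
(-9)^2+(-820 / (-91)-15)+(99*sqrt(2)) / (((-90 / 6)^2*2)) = 11*sqrt(2) / 50+6826 / 91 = 75.32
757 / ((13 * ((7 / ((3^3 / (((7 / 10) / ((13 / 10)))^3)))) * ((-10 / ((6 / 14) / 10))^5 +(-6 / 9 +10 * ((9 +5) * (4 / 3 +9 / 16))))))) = -258267204 / 124164944567856451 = -0.00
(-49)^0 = 1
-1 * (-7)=7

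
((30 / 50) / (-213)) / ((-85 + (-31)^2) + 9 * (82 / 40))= -4 / 1270119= -0.00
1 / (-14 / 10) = -5 / 7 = -0.71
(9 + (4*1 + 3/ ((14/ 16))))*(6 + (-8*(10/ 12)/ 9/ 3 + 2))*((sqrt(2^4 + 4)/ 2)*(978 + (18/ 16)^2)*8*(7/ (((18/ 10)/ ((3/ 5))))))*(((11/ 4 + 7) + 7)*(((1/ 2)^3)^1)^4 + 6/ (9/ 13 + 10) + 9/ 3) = 3062529528087965*sqrt(5)/ 368934912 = 18561605.27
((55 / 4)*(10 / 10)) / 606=55 / 2424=0.02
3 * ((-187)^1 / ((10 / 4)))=-1122 / 5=-224.40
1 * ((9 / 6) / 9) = 1 / 6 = 0.17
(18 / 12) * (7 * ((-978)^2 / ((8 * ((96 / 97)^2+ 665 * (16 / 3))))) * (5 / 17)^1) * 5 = 520.39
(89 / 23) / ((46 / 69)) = 267 / 46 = 5.80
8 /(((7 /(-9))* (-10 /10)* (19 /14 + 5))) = 144 /89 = 1.62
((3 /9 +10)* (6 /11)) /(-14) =-31 /77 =-0.40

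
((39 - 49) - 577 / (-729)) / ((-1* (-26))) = -6713 / 18954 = -0.35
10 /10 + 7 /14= 3 /2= 1.50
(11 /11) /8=1 /8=0.12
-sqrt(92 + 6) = -7 * sqrt(2) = -9.90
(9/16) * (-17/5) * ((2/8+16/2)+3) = -1377/64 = -21.52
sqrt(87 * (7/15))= sqrt(1015)/5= 6.37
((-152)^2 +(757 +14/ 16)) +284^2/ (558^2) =14859619007/ 622728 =23862.13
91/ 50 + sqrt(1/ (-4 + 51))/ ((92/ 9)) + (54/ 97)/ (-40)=9 * sqrt(47)/ 4324 + 17519/ 9700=1.82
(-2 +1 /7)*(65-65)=0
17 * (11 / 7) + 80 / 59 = 11593 / 413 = 28.07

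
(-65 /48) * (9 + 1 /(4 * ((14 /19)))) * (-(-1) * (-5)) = 169975 /2688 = 63.23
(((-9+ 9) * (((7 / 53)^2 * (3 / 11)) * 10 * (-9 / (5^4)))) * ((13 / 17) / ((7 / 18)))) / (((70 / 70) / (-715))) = 0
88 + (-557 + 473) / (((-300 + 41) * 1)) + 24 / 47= 154484 / 1739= 88.83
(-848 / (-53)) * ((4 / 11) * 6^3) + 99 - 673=7510 / 11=682.73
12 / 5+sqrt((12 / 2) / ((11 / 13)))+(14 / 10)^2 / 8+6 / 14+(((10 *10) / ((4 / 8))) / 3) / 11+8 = sqrt(858) / 11+791599 / 46200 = 19.80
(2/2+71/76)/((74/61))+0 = 8967/5624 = 1.59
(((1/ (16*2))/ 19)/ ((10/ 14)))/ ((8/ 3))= 21/ 24320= 0.00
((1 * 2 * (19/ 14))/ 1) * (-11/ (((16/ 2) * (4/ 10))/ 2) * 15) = -15675/ 56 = -279.91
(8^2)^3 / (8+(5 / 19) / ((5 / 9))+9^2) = 2929.84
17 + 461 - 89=389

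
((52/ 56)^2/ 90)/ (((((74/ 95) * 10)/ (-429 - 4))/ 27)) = -4171089/ 290080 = -14.38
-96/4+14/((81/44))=-16.40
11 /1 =11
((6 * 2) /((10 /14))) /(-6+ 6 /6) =-84 /25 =-3.36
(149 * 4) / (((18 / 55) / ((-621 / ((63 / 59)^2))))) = -1312232570 / 1323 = -991861.35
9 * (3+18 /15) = 189 /5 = 37.80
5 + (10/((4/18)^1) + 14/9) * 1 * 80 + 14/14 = 33574/9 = 3730.44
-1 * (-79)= 79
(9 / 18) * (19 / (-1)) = -19 / 2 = -9.50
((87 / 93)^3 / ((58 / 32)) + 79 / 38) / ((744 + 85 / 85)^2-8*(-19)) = 0.00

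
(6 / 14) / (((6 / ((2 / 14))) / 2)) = 1 / 49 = 0.02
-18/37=-0.49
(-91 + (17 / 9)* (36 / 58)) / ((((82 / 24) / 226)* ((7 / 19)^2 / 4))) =-10201513440 / 58261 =-175100.21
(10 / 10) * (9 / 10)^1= 9 / 10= 0.90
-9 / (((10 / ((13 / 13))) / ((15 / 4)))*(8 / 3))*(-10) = 405 / 32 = 12.66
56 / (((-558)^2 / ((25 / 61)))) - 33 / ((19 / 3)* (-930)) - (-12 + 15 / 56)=296508598919 / 25260961320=11.74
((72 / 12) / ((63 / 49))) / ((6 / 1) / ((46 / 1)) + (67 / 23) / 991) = 159551 / 4560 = 34.99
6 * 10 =60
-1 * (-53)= 53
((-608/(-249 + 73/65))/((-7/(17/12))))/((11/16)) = -0.72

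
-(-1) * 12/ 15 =4/ 5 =0.80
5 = 5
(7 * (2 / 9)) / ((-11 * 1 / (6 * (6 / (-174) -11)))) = 8960 / 957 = 9.36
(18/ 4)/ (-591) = -3/ 394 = -0.01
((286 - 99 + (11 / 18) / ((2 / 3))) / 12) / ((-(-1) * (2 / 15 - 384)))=-11275 / 276384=-0.04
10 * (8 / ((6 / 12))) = 160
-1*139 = -139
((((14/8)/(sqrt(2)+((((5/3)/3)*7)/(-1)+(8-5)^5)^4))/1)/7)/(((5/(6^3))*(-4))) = -949823430269119488/1149947847432734393169071035+1162261467*sqrt(2)/4599791389730937572676284140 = -0.00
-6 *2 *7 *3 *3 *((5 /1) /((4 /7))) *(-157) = 1038555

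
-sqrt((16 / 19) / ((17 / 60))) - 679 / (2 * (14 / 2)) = -97 / 2 - 8 * sqrt(4845) / 323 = -50.22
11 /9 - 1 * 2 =-7 /9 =-0.78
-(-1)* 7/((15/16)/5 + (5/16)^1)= 14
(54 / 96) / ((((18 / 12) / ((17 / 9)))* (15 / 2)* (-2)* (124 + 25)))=-17 / 53640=-0.00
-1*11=-11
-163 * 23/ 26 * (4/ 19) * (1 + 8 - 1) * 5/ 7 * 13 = -299920/ 133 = -2255.04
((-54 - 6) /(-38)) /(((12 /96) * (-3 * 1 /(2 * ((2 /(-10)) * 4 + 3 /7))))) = 416 /133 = 3.13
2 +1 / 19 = 2.05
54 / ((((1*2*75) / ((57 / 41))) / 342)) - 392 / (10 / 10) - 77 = -305279 / 1025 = -297.83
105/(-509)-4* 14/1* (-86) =2451239/509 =4815.79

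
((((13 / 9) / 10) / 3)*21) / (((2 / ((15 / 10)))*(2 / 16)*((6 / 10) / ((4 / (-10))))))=-182 / 45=-4.04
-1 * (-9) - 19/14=107/14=7.64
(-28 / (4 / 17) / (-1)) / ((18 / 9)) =119 / 2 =59.50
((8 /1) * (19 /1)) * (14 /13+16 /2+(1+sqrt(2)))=152 * sqrt(2)+19912 /13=1746.65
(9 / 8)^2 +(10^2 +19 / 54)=175595 / 1728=101.62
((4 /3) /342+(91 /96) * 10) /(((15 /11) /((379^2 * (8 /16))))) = 122986429687 /246240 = 499457.56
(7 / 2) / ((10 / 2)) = 7 / 10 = 0.70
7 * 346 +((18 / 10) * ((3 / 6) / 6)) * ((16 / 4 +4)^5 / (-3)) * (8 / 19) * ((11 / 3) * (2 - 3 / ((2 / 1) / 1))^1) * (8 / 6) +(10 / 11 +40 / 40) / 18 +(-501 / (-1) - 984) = 4755161 / 18810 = 252.80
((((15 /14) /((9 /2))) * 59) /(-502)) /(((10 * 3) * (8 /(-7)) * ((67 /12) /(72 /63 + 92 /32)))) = 4425 /7534016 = 0.00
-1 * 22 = -22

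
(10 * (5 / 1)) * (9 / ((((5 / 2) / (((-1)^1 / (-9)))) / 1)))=20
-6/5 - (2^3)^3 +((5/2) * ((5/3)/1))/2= -30667/60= -511.12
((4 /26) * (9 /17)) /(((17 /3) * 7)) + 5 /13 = 10169 /26299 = 0.39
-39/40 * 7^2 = -1911/40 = -47.78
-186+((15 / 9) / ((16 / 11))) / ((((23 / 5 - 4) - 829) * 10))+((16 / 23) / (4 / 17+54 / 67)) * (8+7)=-954386738113 / 5423302848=-175.98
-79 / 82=-0.96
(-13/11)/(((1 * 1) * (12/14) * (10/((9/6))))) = -91/440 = -0.21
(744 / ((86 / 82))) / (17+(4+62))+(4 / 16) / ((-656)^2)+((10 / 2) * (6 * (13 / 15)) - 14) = 126229601777 / 6143476736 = 20.55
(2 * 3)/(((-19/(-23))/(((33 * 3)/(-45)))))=-1518/95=-15.98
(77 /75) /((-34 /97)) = -7469 /2550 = -2.93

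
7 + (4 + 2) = 13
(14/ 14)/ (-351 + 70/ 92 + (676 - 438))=-0.01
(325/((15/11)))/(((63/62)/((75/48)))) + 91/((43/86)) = 829309/1512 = 548.48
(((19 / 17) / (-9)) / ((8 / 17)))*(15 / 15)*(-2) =19 / 36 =0.53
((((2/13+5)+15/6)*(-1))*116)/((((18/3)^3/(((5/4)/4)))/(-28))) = 201985/5616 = 35.97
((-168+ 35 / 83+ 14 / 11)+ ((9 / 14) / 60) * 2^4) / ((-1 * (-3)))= -5308817 / 95865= -55.38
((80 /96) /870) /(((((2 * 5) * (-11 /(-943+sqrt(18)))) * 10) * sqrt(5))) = sqrt(5) * (943 -3 * sqrt(2)) /5742000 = 0.00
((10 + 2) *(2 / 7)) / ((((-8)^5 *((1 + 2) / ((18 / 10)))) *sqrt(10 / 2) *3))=-3 *sqrt(5) / 716800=-0.00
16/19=0.84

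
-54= -54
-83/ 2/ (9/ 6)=-83/ 3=-27.67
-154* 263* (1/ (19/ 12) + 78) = -60509988/ 19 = -3184736.21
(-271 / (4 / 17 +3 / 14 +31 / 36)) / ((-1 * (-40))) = -290241 / 56150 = -5.17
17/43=0.40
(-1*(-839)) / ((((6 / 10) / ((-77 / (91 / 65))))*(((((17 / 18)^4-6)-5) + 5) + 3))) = 733957200 / 21037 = 34888.87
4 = 4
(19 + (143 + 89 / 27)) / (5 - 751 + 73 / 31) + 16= 9820543 / 622431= 15.78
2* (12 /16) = 3 /2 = 1.50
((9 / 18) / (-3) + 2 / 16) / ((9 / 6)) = -1 / 36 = -0.03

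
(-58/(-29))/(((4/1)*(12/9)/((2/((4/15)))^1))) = 45/16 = 2.81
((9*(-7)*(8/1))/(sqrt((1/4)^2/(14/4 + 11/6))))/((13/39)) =-8064*sqrt(3) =-13967.26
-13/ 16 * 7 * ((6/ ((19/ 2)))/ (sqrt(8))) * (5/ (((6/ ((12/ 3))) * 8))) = -455 * sqrt(2)/ 1216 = -0.53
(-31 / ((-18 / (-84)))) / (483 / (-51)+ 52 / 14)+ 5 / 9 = 158363 / 6165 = 25.69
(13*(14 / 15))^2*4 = 588.87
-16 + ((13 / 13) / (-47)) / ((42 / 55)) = -31639 / 1974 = -16.03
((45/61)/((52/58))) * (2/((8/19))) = 24795/6344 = 3.91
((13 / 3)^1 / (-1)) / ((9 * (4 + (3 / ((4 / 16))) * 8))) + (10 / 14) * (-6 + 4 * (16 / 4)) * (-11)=-1485091 / 18900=-78.58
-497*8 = -3976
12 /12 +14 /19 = 33 /19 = 1.74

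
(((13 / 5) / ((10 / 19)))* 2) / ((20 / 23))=5681 / 500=11.36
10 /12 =5 /6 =0.83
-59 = -59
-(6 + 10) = -16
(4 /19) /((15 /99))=132 /95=1.39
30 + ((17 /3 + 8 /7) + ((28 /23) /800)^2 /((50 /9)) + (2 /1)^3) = 995578009261 /22218000000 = 44.81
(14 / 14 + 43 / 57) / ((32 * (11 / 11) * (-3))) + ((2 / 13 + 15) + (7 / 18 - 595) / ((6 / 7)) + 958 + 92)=19816139 / 53352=371.42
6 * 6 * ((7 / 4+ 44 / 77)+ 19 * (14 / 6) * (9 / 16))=27477 / 28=981.32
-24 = -24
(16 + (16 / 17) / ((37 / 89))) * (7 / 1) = 80416 / 629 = 127.85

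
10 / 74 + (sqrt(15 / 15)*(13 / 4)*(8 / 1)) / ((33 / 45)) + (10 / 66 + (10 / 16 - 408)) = -3630119 / 9768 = -371.63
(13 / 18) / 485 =13 / 8730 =0.00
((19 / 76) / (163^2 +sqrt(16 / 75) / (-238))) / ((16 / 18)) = 5355 * sqrt(3) / 11995699737025136 +253964436075 / 23991399474050272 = 0.00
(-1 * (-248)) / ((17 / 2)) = 496 / 17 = 29.18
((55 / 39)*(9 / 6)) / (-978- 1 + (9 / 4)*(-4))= -55 / 25688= -0.00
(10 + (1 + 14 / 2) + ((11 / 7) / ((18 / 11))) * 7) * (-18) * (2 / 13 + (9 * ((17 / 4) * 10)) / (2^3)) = -21345.02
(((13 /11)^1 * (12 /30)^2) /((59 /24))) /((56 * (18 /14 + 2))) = 156 /373175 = 0.00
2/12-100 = -599/6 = -99.83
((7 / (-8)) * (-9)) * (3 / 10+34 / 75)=2373 / 400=5.93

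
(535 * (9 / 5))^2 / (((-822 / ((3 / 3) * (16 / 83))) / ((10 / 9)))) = -2747760 / 11371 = -241.65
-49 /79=-0.62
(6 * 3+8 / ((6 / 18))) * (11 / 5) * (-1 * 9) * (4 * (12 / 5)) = -199584 / 25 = -7983.36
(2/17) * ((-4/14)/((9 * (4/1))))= -1/1071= -0.00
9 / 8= 1.12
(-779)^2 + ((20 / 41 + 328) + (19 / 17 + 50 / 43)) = 18197545066 / 29971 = 607171.77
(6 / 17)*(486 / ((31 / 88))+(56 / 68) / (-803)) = 3502953204 / 7194077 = 486.92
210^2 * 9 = 396900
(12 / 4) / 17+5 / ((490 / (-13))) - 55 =-54.96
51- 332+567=286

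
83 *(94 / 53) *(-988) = -145441.06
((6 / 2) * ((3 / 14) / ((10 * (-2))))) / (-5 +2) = 3 / 280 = 0.01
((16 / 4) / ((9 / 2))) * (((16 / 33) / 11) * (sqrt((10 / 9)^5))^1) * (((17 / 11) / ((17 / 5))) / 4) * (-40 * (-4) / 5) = 0.19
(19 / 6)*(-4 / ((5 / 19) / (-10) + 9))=-1444 / 1023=-1.41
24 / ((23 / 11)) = 264 / 23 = 11.48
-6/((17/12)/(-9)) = 648/17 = 38.12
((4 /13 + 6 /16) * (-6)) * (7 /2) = -1491 /104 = -14.34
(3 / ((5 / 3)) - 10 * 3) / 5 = -141 / 25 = -5.64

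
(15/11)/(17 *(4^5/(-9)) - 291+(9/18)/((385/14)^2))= -0.00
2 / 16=1 / 8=0.12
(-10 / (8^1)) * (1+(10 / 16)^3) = -1.56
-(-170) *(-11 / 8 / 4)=-935 / 16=-58.44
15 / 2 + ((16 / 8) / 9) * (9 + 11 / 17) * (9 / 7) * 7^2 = 4847 / 34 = 142.56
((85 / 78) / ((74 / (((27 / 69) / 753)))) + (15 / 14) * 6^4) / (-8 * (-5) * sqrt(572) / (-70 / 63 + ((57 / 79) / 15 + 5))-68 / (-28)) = -22470342848836915595 / 393400186137988240172 + 47002881646294457625 * sqrt(143) / 98350046534497060043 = 5.66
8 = 8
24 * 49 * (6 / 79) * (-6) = -42336 / 79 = -535.90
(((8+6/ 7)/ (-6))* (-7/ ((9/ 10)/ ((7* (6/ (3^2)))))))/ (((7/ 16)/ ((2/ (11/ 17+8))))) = 337280/ 11907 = 28.33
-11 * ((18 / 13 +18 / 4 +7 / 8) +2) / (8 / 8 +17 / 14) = -70147 / 1612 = -43.52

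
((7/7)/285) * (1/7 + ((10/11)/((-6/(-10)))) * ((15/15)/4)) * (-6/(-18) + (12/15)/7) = 11327/13825350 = 0.00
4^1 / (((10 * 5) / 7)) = 0.56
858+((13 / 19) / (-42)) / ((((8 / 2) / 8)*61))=20882849 / 24339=858.00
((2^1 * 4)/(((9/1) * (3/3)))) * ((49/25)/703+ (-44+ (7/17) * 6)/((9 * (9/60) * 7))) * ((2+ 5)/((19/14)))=-27776175056/1379444175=-20.14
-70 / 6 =-35 / 3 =-11.67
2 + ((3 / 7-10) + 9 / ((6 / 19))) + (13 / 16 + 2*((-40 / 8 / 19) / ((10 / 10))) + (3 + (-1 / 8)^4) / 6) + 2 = 77514373 / 3268608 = 23.71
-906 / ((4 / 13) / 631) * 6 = -11147877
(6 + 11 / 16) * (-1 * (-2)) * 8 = 107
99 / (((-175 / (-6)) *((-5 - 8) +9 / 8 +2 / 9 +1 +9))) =-42768 / 20825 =-2.05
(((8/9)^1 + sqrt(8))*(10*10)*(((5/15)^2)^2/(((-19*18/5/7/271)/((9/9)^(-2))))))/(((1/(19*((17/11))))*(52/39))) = -4031125*sqrt(2)/2673- 16124500/24057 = -2803.02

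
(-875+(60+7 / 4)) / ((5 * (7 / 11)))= -35783 / 140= -255.59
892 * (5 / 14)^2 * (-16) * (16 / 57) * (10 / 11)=-14272000 / 30723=-464.54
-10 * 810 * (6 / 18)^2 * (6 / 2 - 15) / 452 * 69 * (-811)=-151089300 / 113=-1337073.45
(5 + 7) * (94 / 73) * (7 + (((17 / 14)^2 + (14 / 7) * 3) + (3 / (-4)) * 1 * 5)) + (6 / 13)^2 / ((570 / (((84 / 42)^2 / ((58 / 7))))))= 275988255048 / 1665433315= 165.72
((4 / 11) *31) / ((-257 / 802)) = -99448 / 2827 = -35.18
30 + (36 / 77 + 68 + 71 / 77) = 99.39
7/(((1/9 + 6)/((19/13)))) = 1197/715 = 1.67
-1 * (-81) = 81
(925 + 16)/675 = 941/675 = 1.39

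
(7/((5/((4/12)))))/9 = 0.05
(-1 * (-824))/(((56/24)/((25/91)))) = 61800/637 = 97.02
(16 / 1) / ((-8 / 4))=-8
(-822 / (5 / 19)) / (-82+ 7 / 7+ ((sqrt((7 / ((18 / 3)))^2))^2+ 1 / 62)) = 17429688 / 444295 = 39.23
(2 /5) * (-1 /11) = -2 /55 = -0.04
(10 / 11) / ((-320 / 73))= -73 / 352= -0.21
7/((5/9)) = 63/5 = 12.60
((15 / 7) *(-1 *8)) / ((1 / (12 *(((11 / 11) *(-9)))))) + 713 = 17951 / 7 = 2564.43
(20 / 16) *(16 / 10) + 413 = 415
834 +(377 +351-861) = 701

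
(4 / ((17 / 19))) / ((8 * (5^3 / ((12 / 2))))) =57 / 2125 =0.03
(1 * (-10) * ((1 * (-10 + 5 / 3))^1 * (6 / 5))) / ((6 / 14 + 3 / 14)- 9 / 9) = -280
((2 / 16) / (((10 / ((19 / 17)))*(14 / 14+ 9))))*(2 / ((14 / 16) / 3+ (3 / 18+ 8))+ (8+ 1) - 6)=12483 / 2760800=0.00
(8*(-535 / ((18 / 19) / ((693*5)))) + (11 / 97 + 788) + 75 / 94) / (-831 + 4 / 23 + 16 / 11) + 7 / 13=469442135550929 / 24872107754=18874.24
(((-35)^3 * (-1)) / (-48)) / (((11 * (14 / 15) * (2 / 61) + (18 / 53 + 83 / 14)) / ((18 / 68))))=-43663685625 / 1219702672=-35.80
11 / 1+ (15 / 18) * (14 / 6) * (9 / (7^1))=27 / 2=13.50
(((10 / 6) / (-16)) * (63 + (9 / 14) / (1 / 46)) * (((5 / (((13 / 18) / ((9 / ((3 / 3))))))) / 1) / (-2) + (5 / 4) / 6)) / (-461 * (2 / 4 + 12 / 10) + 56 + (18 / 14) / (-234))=-2172375 / 5297696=-0.41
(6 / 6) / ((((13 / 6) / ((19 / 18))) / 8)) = 152 / 39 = 3.90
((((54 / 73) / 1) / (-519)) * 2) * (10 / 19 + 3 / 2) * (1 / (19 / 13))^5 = -514612098 / 594142431149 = -0.00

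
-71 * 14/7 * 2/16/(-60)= 0.30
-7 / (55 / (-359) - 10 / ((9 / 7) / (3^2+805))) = 0.00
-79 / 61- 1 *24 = -1543 / 61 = -25.30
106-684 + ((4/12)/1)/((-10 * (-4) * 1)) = -577.99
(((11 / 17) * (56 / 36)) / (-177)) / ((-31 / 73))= 11242 / 839511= 0.01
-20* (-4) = 80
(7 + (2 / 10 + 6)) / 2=33 / 5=6.60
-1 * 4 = -4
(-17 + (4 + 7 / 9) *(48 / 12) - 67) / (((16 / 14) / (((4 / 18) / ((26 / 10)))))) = -5110 / 1053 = -4.85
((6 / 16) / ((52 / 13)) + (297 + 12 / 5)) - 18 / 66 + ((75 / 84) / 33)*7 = 143717 / 480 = 299.41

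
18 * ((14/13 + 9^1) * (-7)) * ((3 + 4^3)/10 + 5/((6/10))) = -1240701/65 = -19087.71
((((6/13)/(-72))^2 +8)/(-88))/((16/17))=-300883/3115008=-0.10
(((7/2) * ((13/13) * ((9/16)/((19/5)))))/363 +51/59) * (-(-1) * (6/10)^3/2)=0.09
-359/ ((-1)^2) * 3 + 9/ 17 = -1076.47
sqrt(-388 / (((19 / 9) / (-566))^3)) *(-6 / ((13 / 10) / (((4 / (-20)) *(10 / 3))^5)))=724480 *sqrt(1043138) / 14079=52556.38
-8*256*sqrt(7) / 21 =-2048*sqrt(7) / 21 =-258.02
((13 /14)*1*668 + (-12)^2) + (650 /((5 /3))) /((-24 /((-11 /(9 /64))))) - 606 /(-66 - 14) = 5148289 /2520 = 2042.97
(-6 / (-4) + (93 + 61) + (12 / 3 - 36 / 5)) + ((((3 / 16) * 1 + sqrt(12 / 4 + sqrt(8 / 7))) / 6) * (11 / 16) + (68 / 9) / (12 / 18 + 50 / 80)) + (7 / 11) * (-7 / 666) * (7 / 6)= 11 * sqrt(14 * sqrt(14) + 147) / 672 + 137932027637 / 872087040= 158.39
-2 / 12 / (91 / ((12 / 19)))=-2 / 1729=-0.00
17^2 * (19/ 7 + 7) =19652/ 7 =2807.43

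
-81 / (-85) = 81 / 85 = 0.95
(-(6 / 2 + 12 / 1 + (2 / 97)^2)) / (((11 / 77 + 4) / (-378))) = 373453794 / 272861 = 1368.66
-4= -4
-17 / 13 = -1.31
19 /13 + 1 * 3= 58 /13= 4.46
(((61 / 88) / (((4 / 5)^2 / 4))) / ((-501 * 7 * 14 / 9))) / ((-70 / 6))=2745 / 40325824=0.00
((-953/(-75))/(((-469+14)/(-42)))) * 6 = 11436/1625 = 7.04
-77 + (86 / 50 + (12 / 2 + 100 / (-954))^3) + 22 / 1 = 411322547644 / 2713283325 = 151.60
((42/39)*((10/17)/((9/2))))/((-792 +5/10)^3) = -2240/7890009528843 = -0.00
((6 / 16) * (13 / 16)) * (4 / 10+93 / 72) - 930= -4758961 / 5120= -929.48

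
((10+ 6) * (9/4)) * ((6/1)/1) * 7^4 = 518616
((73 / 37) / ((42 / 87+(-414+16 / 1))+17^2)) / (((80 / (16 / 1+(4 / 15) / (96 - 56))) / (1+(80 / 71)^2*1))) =-58153653397 / 7043627988000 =-0.01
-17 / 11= -1.55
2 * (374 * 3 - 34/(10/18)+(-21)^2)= 3003.60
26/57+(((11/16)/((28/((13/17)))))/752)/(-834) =0.46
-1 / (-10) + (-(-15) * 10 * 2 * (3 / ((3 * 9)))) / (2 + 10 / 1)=259 / 90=2.88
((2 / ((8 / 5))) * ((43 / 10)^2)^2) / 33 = 3418801 / 264000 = 12.95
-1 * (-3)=3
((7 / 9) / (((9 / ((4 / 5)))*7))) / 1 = 4 / 405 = 0.01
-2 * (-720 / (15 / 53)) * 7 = 35616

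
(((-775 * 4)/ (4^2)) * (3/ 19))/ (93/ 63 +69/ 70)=-244125/ 19646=-12.43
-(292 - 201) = -91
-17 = -17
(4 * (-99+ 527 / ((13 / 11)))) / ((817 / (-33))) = -595320 / 10621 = -56.05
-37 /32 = -1.16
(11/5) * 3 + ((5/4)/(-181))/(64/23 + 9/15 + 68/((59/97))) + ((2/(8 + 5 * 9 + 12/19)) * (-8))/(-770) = 1465085414367229/221971624565460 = 6.60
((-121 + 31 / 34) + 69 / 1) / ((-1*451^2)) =1737 / 6915634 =0.00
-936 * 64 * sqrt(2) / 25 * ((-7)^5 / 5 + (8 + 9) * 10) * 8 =7647105024 * sqrt(2) / 125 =86517117.10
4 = 4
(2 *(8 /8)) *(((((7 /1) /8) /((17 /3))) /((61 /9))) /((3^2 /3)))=63 /4148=0.02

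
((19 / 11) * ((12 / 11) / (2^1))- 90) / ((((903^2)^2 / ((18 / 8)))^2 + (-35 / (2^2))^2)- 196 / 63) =-1551744 / 1521545096227025281657550921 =-0.00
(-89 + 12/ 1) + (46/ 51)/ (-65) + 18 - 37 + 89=-23251/ 3315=-7.01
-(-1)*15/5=3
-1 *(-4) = 4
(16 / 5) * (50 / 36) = 40 / 9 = 4.44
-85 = -85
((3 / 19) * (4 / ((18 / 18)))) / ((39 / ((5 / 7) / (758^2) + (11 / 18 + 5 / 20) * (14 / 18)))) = 0.01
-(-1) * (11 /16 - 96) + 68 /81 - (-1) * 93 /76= -2296171 /24624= -93.25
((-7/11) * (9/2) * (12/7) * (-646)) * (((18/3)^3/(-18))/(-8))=52326/11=4756.91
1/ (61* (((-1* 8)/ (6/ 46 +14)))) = -325/ 11224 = -0.03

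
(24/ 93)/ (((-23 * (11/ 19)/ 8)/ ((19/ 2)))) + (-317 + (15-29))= -2607585/ 7843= -332.47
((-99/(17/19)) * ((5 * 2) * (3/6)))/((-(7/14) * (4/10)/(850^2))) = 1998562500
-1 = -1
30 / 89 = 0.34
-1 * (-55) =55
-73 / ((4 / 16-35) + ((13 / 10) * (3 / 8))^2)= 2.12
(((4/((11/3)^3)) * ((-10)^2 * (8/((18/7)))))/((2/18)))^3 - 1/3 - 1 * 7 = 82959541597150798/7073843073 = 11727648.00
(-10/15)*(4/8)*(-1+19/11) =-8/33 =-0.24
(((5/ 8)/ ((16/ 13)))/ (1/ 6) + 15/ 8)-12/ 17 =4587/ 1088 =4.22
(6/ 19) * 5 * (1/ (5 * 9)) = 0.04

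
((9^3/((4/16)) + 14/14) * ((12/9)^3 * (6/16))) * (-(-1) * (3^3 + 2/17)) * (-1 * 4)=-43031584/153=-281252.18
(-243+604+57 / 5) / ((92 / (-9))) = -8379 / 230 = -36.43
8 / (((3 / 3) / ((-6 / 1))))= -48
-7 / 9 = -0.78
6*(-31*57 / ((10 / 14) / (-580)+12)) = -8608824 / 9743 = -883.59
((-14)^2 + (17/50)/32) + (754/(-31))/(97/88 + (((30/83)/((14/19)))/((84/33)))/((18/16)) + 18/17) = 391874936755671/2111594660800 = 185.58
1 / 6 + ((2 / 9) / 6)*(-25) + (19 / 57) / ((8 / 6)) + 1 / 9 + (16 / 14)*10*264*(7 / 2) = 1140437 / 108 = 10559.60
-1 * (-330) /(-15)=-22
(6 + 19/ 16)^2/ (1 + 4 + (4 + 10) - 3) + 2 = 21417/ 4096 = 5.23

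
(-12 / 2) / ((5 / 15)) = -18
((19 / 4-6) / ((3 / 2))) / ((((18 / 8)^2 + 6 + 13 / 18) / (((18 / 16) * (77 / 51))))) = -3465 / 28849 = -0.12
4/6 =2/3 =0.67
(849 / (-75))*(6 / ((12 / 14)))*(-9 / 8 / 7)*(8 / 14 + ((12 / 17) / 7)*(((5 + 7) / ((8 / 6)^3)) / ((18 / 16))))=155367 / 11900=13.06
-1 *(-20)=20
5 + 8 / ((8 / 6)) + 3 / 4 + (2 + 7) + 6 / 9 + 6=329 / 12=27.42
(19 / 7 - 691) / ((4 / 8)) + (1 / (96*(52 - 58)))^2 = -3196993529 / 2322432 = -1376.57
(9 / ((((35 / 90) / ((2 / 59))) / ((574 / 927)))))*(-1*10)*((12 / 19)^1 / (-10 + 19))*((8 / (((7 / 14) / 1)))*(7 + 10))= -10705920 / 115463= -92.72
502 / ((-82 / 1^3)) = -251 / 41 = -6.12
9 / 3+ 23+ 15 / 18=161 / 6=26.83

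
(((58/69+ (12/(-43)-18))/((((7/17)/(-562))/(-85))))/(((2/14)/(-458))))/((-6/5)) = -48110079407000/8901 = -5405019594.09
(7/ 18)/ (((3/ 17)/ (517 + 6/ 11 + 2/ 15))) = 10164623/ 8910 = 1140.81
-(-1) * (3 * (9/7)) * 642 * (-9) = -156006/7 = -22286.57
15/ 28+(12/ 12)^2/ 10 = 89/ 140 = 0.64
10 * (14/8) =35/2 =17.50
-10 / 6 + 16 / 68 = -73 / 51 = -1.43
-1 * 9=-9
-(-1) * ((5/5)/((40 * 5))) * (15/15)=1/200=0.00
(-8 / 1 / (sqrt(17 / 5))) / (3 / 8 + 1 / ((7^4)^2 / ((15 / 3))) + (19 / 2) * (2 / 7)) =-368947264 * sqrt(85) / 2422040643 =-1.40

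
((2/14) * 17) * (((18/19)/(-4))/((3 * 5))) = -51/1330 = -0.04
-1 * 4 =-4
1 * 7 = 7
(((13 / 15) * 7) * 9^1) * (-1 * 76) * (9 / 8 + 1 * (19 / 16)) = -191919 / 20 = -9595.95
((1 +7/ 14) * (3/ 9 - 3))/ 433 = -4/ 433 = -0.01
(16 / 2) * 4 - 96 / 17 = 448 / 17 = 26.35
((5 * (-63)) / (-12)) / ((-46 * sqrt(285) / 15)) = -105 * sqrt(285) / 3496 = -0.51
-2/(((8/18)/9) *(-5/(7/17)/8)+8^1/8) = -2268/1049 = -2.16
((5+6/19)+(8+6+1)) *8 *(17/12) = 13124/57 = 230.25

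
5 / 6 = 0.83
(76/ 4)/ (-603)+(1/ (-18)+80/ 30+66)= 27569/ 402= 68.58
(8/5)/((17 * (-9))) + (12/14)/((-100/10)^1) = -103/1071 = -0.10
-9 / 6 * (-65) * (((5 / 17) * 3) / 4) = 2925 / 136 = 21.51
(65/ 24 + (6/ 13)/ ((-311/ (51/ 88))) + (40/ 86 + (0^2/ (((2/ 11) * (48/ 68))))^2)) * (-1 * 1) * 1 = -145609601/ 45896136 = -3.17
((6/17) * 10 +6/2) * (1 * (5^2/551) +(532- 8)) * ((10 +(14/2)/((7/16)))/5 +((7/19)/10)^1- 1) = 5160233379/355946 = 14497.24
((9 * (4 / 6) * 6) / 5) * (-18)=-648 / 5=-129.60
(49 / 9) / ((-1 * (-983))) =49 / 8847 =0.01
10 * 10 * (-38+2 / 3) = -11200 / 3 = -3733.33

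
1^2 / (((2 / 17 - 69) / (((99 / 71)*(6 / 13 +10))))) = -0.21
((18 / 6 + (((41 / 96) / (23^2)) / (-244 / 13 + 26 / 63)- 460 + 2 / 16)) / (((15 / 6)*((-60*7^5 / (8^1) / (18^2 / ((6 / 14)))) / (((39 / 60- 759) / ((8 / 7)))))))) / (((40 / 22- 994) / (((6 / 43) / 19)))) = 9188802408803391 / 1706929089159728000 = 0.01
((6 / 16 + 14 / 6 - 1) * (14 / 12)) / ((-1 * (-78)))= 287 / 11232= 0.03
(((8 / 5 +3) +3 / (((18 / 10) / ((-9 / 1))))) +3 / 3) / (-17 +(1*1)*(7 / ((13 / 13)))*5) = -47 / 90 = -0.52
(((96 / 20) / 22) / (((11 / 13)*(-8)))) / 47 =-39 / 56870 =-0.00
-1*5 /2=-5 /2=-2.50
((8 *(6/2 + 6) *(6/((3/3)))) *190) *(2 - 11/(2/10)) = -4350240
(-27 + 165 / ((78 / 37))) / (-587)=-1333 / 15262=-0.09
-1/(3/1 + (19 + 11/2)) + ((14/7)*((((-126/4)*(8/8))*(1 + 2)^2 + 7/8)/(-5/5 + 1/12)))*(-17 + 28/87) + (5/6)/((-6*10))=-1181061731/114840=-10284.41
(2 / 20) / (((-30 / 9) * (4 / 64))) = -12 / 25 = -0.48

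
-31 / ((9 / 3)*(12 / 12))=-31 / 3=-10.33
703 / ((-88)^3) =-703 / 681472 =-0.00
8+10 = 18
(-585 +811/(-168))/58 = -99091/9744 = -10.17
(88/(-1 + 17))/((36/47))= 517/72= 7.18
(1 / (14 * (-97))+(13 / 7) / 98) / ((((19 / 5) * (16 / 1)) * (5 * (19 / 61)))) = 18483 / 96086648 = 0.00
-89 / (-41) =89 / 41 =2.17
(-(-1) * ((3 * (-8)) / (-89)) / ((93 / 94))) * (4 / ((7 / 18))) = 54144 / 19313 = 2.80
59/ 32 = 1.84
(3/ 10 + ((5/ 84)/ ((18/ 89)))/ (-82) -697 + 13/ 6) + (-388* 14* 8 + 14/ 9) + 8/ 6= -27368009969/ 619920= -44147.65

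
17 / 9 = 1.89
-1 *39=-39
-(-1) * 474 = 474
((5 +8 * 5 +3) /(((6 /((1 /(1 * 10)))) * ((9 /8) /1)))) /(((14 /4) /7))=1.42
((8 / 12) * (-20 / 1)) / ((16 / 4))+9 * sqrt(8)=22.12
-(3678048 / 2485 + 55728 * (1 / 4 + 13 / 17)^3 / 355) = -16058075445 / 9767044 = -1644.11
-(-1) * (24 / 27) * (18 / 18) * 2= 16 / 9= 1.78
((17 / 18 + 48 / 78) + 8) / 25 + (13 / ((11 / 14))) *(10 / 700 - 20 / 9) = -2326183 / 64350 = -36.15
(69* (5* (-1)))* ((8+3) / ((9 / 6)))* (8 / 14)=-10120 / 7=-1445.71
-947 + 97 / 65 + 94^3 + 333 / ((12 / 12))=829971.49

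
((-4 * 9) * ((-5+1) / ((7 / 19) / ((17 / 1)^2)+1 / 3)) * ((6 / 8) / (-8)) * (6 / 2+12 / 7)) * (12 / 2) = -44032329 / 38584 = -1141.21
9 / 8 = 1.12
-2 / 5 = -0.40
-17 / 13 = -1.31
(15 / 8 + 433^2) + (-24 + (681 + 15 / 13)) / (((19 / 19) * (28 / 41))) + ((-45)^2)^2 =3122449949 / 728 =4289079.60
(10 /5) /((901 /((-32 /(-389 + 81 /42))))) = 896 /4882519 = 0.00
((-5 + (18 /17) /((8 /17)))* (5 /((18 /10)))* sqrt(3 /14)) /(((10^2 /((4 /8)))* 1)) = -11* sqrt(42) /4032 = -0.02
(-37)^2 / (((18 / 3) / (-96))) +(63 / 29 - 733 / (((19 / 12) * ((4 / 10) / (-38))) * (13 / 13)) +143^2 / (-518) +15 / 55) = 3641763201 / 165242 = 22038.97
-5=-5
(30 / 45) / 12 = 1 / 18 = 0.06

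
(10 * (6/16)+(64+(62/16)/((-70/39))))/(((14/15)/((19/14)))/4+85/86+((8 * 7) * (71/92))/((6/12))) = 2070636663/2765278712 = 0.75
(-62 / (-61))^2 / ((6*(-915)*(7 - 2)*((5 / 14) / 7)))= -188356 / 255353625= -0.00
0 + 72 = 72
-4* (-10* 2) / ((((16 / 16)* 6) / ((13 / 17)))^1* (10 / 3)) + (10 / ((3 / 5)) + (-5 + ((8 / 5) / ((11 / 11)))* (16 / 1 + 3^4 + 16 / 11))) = 483169 / 2805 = 172.25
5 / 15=1 / 3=0.33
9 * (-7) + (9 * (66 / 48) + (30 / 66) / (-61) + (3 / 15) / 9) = -12225407 / 241560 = -50.61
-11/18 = -0.61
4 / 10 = 2 / 5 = 0.40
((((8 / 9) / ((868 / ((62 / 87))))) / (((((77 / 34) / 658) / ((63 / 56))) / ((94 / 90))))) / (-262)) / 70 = -37553 / 2764342350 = -0.00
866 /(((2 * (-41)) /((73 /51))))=-31609 /2091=-15.12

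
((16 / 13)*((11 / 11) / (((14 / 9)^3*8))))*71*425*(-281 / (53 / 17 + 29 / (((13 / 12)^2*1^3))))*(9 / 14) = -8006.09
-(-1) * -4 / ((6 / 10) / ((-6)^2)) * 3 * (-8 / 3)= 1920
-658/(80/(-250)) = 8225/4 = 2056.25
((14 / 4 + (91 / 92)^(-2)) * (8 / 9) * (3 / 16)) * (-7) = -5.28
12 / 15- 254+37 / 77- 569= -316362 / 385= -821.72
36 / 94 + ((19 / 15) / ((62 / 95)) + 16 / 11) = 363337 / 96162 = 3.78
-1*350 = -350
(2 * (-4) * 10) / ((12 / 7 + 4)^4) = -2401 / 32000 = -0.08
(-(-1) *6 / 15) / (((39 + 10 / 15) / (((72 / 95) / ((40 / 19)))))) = 54 / 14875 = 0.00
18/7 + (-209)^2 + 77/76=23240199/532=43684.58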